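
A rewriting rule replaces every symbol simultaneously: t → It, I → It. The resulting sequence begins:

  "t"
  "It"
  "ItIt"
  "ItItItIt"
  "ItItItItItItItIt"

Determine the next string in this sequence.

Rewriting the 16 symbols of ItItItItItItItIt one by one yields It It It It It It It It It It It It It It It It; concatenated:

ItItItItItItItItItItItItItItItIt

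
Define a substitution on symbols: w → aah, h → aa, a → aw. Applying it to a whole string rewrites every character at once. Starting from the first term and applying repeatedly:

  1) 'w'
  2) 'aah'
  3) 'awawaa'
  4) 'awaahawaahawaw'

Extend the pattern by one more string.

φ(awaahawaahawaw) expands symbol-by-symbol to aw aah aw aw aa aw aah aw aw aa aw aah aw aah; joining the 14 pieces gives the next term.

awaahawawaaawaahawawaaawaahawaah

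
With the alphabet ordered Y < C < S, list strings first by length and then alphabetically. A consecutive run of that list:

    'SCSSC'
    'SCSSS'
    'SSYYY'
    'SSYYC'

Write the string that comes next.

Find the rightmost character of SSYYC below S, bump it to the next letter, and reset everything to its right to Y.

SSYYS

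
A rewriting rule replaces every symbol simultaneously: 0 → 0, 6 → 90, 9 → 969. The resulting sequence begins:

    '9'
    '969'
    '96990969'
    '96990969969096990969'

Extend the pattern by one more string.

Replace each of the 20 characters of 96990969969096990969 in place — 969 90 969 969 0 969 90 969 969 90 969 0 969 90 969 969 0 969 90 969 — and concatenate.

9699096996909699096996990969096990969969096990969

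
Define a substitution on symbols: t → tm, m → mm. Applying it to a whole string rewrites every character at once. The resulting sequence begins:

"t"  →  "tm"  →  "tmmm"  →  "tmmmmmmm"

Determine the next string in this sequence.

tmmmmmmmmmmmmmmm

Expanding tmmmmmmm: t→tm, m→mm, m→mm, m→mm, m→mm, m→mm, m→mm, m→mm. Concatenated: tm mm mm mm mm mm mm mm.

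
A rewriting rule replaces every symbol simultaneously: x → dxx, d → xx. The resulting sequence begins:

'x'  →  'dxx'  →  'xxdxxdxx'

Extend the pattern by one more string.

Apply φ to xxdxxdxx symbol by symbol: x→dxx, x→dxx, d→xx, x→dxx, x→dxx, d→xx, x→dxx, x→dxx; joined: dxx dxx xx dxx dxx xx dxx dxx.

dxxdxxxxdxxdxxxxdxxdxx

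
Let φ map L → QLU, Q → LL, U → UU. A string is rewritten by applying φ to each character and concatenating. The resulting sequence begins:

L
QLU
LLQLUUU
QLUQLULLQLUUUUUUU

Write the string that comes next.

LLQLUUULLQLUUUQLUQLULLQLUUUUUUUUUUUUUUU

φ(QLUQLULLQLUUUUUUU) expands symbol-by-symbol to LL QLU UU LL QLU UU QLU QLU LL QLU UU UU UU UU UU UU UU; joining the 17 pieces gives the next term.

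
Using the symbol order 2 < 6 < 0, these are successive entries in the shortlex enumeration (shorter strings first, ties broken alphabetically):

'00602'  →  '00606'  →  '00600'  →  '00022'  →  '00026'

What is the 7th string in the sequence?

00062

Advancing 2 positions from 00026 through 00026 → 00020 reaches term 7.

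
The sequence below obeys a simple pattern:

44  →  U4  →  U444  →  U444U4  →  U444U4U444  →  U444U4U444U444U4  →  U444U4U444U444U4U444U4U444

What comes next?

From term 3 onward, concatenate the last term with the second-to-last: U4·44 = U444, U444·U4 = U444U4, …
The next term joins U444U4U444U444U4U444U4U444 and U444U4U444U444U4.

U444U4U444U444U4U444U4U444U444U4U444U444U4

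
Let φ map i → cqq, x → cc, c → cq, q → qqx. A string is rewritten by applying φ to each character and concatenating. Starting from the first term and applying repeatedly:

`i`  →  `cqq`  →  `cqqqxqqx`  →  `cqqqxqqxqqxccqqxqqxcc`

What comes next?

φ(cqqqxqqxqqxccqqxqqxcc) expands symbol-by-symbol to cq qqx qqx qqx cc qqx qqx cc qqx qqx cc cq cq qqx qqx cc qqx qqx cc cq cq; joining the 21 pieces gives the next term.

cqqqxqqxqqxccqqxqqxccqqxqqxcccqcqqqxqqxccqqxqqxcccqcq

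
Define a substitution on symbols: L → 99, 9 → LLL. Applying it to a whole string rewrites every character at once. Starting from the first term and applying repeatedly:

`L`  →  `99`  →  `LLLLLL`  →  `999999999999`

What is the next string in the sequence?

LLLLLLLLLLLLLLLLLLLLLLLLLLLLLLLLLLLL

Apply φ to 999999999999 symbol by symbol: 9→LLL, 9→LLL, 9→LLL, 9→LLL, 9→LLL, 9→LLL, 9→LLL, 9→LLL, 9→LLL, 9→LLL, 9→LLL, 9→LLL; joined: LLL LLL LLL LLL LLL LLL LLL LLL LLL LLL LLL LLL.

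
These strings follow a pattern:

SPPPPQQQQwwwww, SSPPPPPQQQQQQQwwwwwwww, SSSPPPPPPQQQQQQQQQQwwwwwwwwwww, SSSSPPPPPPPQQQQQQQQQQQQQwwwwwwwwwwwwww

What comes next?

SSSSSPPPPPPPPQQQQQQQQQQQQQQQQwwwwwwwwwwwwwwwww

Each string has the form S^{n} P^{n+3} Q^{3n+1} w^{3n+2} (n = 1, 2, …).
At n = 5 the blocks have lengths 5, 8, 16, 17.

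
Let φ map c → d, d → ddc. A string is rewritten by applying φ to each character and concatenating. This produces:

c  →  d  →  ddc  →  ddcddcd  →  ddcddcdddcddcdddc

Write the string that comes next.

ddcddcdddcddcdddcddcddcdddcddcdddcddcddcd

Applying the rule to each of the 17 symbols of ddcddcdddcddcdddc gives the pieces ddc ddc d ddc ddc d ddc ddc ddc d ddc ddc d ddc ddc ddc d, which concatenate to the answer.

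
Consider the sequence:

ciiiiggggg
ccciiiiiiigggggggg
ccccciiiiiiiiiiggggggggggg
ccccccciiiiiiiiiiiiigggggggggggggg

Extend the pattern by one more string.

The n-th term is 2n-1 c's then 3n+1 i's then 3n+2 g's (n = 1, 2, …).
For the next term, n = 5, so the run lengths are 9, 16, 17.

ccccccccciiiiiiiiiiiiiiiiggggggggggggggggg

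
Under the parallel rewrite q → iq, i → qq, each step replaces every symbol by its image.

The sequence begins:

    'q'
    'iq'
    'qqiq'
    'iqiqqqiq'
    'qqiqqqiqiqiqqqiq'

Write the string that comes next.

Replace each of the 16 characters of qqiqqqiqiqiqqqiq in place — iq iq qq iq iq iq qq iq qq iq qq iq iq iq qq iq — and concatenate.

iqiqqqiqiqiqqqiqqqiqqqiqiqiqqqiq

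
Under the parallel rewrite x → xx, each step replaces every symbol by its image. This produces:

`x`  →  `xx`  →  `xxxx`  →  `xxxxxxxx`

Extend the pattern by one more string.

Expanding xxxxxxxx: x→xx, x→xx, x→xx, x→xx, x→xx, x→xx, x→xx, x→xx. Concatenated: xx xx xx xx xx xx xx xx.

xxxxxxxxxxxxxxxx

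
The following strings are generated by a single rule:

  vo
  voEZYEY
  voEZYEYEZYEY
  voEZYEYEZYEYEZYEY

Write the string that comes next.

voEZYEYEZYEYEZYEYEZYEY

Each term is the previous one with EZYEY appended.
So the next term is voEZYEYEZYEYEZYEY·EZYEY.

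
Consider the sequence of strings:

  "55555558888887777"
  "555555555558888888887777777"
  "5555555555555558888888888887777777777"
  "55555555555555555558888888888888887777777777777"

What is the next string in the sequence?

555555555555555555555558888888888888888887777777777777777

The n-th term is 4n+3 5's then 3n+3 8's then 3n+1 7's (n = 1, 2, …).
Setting n = 5 gives 23, 18, 16 characters in each block.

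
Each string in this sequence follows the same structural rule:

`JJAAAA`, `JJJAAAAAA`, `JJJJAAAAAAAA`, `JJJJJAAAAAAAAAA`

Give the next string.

Reading off run lengths: J runs 2, 3, 4, 5; A runs 4, 6, 8, 10 — each is linear in n, where the shown terms are n = 2, 3, 4, 5.
For the next term, n = 6, so the run lengths are 6, 12.

JJJJJJAAAAAAAAAAAA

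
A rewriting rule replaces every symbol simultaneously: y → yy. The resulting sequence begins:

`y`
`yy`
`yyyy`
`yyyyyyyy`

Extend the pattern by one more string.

Expanding yyyyyyyy: y→yy, y→yy, y→yy, y→yy, y→yy, y→yy, y→yy, y→yy. Concatenated: yy yy yy yy yy yy yy yy.

yyyyyyyyyyyyyyyy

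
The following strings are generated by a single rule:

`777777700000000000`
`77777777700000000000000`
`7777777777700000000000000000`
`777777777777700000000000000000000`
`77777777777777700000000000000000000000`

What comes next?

Each string has the form 7^{2n+1} 0^{3n+2}, where the shown terms are n = 3, 4, 5, 6, 7.
At n = 8 the blocks have lengths 17, 26.

7777777777777777700000000000000000000000000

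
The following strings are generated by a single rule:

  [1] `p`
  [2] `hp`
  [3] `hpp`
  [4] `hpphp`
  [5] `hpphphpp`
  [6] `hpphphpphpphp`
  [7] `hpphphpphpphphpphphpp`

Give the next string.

From term 3 onward, concatenate the last term with the second-to-last: hp·p = hpp, hpp·hp = hpphp, …
The next term joins hpphphpphpphphpphphpp and hpphphpphpphp.

hpphphpphpphphpphphpphpphphpphpphp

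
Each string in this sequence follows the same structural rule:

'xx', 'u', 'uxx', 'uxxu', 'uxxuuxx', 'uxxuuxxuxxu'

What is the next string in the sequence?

uxxuuxxuxxuuxxuuxx

From term 3 onward, concatenate the last term with the second-to-last: u·xx = uxx, uxx·u = uxxu, …
Continuing: uxxuuxxuxxu · uxxuuxx gives term 7.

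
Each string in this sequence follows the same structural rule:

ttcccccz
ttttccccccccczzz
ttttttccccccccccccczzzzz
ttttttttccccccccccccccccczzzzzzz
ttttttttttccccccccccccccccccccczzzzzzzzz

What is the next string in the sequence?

ttttttttttttccccccccccccccccccccccccczzzzzzzzzzz

The n-th term is 2n t's then 4n+1 c's then 2n-1 z's (n = 1, 2, …).
For the next term, n = 6, so the run lengths are 12, 25, 11.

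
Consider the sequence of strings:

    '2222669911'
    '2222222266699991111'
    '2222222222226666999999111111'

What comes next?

2222222222222222666669999999911111111

The n-th term is 4n 2's then n+1 6's then 2n 9's then 2n 1's (n = 1, 2, …).
Setting n = 4 gives 16, 5, 8, 8 characters in each block.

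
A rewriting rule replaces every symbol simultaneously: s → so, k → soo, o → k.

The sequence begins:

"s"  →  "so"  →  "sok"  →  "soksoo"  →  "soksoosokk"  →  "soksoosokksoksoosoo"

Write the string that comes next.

Rewriting the 19 symbols of soksoosokksoksoosoo one by one yields so k soo so k k so k soo soo so k soo so k k so k k; concatenated:

soksoosokksoksoosoosoksoosokksokk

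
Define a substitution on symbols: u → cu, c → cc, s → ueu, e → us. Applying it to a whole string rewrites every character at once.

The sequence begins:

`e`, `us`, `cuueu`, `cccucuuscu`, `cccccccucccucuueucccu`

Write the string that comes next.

Rewriting the 21 symbols of cccccccucccucuueucccu one by one yields cc cc cc cc cc cc cc cu cc cc cc cu cc cu cu us cu cc cc cc cu; concatenated:

cccccccccccccccucccccccucccucuuscucccccccu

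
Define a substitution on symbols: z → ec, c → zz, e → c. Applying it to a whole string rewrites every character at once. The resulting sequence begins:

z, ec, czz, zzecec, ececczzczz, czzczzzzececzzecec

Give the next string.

Replace each of the 18 characters of czzczzzzececzzecec in place — zz ec ec zz ec ec ec ec c zz c zz ec ec c zz c zz — and concatenate.

zzececzzececececczzczzececczzczz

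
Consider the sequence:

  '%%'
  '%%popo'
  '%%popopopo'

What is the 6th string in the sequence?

Each term is the previous one with popo appended.
From %%popopopo, 3 further steps: %%popopopo → %%popopopopopo → %%popopopopopopopo → (answer).

%%popopopopopopopopopo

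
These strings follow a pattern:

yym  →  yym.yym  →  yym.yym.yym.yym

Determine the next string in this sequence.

Each string is two copies of the previous one joined by '.'.
One more doubling of yym.yym.yym.yym gives the answer.

yym.yym.yym.yym.yym.yym.yym.yym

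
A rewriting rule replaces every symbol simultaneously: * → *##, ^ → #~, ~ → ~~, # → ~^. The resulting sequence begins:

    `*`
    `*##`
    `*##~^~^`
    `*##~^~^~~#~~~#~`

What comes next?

φ(*##~^~^~~#~~~#~) expands symbol-by-symbol to *## ~^ ~^ ~~ #~ ~~ #~ ~~ ~~ ~^ ~~ ~~ ~~ ~^ ~~; joining the 15 pieces gives the next term.

*##~^~^~~#~~~#~~~~~~^~~~~~~~^~~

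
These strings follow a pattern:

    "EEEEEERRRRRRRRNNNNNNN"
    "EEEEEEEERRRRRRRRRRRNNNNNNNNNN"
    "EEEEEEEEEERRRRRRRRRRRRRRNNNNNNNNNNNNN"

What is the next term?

Reading off run lengths: E runs 6, 8, 10; R runs 8, 11, 14; N runs 7, 10, 13 — each is linear in n, where the shown terms are n = 2, 3, 4.
Setting n = 5 gives 12, 17, 16 characters in each block.

EEEEEEEEEEEERRRRRRRRRRRRRRRRRNNNNNNNNNNNNNNNN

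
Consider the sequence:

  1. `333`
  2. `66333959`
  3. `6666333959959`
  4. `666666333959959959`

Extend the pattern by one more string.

66666666333959959959959

Each term wraps the previous one in 66 on the left and 959 on the right.
One more step from 666666333959959959 gives the answer.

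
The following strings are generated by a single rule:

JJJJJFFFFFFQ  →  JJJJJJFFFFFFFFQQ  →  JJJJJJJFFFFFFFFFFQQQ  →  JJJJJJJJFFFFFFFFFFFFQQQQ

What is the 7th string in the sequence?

JJJJJJJJJJJFFFFFFFFFFFFFFFFFFQQQQQQQ

Each string has the form J^{n+2} F^{2n} Q^{n-2}, where the shown terms are n = 3, 4, 5, 6.
At n = 9 the blocks have lengths 11, 18, 7.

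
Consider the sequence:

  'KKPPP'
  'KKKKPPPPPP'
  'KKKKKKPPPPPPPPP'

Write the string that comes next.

Reading off run lengths: K runs 2, 4, 6; P runs 3, 6, 9 — each is linear in n (n = 1, 2, …).
At n = 4 the blocks have lengths 8, 12.

KKKKKKKKPPPPPPPPPPPP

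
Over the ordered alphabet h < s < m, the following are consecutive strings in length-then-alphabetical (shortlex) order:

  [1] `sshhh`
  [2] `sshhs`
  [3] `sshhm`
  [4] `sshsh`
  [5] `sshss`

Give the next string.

sshsm

Find the rightmost character of sshss below m, bump it to the next letter, and reset everything to its right to h.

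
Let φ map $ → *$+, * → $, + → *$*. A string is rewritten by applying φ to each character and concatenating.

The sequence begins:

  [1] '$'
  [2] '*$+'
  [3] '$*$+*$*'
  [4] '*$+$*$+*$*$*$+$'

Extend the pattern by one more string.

$*$+*$**$+$*$+*$*$*$+$*$+$*$+*$**$+

Applying the rule to each of the 15 symbols of *$+$*$+*$*$*$+$ gives the pieces $ *$+ *$* *$+ $ *$+ *$* $ *$+ $ *$+ $ *$+ *$* *$+, which concatenate to the answer.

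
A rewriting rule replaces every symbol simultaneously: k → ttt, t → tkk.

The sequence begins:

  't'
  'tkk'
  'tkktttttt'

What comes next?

tkktttttttkktkktkktkktkktkk

Expanding tkktttttt: t→tkk, k→ttt, k→ttt, t→tkk, t→tkk, t→tkk, t→tkk, t→tkk, t→tkk. Concatenated: tkk ttt ttt tkk tkk tkk tkk tkk tkk.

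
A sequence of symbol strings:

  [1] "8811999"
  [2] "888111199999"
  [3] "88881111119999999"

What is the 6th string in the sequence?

88888881111111111119999999999999

Each string has the form 8^{n+1} 1^{2n} 9^{2n+1} (n = 1, 2, …).
For term 6, n = 6, so the run lengths are 7, 12, 13.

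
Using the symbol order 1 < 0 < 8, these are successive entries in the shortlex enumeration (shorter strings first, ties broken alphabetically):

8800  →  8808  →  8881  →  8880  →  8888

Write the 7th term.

Stepping forward 2 times from 8888: 8888 → 11111, then the target.

11110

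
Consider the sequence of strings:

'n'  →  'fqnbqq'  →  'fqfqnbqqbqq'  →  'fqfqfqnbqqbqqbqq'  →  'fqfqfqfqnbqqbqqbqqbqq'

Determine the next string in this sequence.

fqfqfqfqfqnbqqbqqbqqbqqbqq

Each term wraps the previous one in fq on the left and bqq on the right.
One more step from fqfqfqfqnbqqbqqbqqbqq gives the answer.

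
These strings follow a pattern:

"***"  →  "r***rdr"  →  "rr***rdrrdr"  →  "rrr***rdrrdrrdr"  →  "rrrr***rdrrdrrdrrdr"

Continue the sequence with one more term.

s(k+1) = r·s(k)·rdr, so each term gains r as a prefix and rdr as a suffix.
Applying this once more to rrrr***rdrrdrrdrrdr:

rrrrr***rdrrdrrdrrdrrdr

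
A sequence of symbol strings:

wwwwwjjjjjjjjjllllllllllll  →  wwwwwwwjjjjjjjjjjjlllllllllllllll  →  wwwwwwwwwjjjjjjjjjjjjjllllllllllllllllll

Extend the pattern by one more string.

Term n consists of 2n-1 w's, followed by 2n+3 j's, followed by 3n+3 l's, where the shown terms are n = 3, 4, 5.
Setting n = 6 gives 11, 15, 21 characters in each block.

wwwwwwwwwwwjjjjjjjjjjjjjjjlllllllllllllllllllll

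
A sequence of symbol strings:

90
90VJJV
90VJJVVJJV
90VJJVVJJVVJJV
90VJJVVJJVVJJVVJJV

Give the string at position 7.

Each term is the previous one with VJJV appended.
From 90VJJVVJJVVJJVVJJV, 2 further steps: 90VJJVVJJVVJJVVJJV → 90VJJVVJJVVJJVVJJVVJJV → (answer).

90VJJVVJJVVJJVVJJVVJJVVJJV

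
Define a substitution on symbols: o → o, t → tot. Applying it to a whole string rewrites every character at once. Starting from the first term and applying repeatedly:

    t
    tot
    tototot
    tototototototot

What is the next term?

tototototototototototototototot

φ(tototototototot) expands symbol-by-symbol to tot o tot o tot o tot o tot o tot o tot o tot; joining the 15 pieces gives the next term.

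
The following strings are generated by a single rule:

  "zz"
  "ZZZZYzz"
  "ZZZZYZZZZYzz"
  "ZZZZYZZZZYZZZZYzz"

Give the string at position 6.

ZZZZYZZZZYZZZZYZZZZYZZZZYzz

Each term is the previous one with ZZZZY prepended.
From ZZZZYZZZZYZZZZYzz, 2 further steps: ZZZZYZZZZYZZZZYzz → ZZZZYZZZZYZZZZYZZZZYzz → (answer).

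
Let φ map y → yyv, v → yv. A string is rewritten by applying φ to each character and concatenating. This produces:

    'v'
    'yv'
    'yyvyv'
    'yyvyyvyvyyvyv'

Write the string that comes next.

yyvyyvyvyyvyyvyvyyvyvyyvyyvyvyyvyv

φ(yyvyyvyvyyvyv) expands symbol-by-symbol to yyv yyv yv yyv yyv yv yyv yv yyv yyv yv yyv yv; joining the 13 pieces gives the next term.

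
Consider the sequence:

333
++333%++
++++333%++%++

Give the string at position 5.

++++++++333%++%++%++%++

Each term wraps the previous one in ++ on the left and %++ on the right.
From ++++333%++%++, 2 further steps: ++++333%++%++ → ++++++333%++%++%++ → (answer).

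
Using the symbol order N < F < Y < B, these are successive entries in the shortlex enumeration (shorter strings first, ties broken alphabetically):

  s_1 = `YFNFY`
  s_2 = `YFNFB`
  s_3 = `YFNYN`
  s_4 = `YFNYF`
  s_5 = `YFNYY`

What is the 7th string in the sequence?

Continuing the enumeration 2 steps past YFNYY: YFNYY → YFNYB → (answer).

YFNBN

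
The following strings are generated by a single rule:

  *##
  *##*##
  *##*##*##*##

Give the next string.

s(k+1) = s(k)·s(k) — each term doubles the last.
Doubling *##*##*##*##:

*##*##*##*##*##*##*##*##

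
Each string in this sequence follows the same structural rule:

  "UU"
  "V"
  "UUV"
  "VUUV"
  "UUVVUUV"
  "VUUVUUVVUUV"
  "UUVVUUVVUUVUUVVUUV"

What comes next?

VUUVUUVVUUVUUVVUUVVUUVUUVVUUV

Each term (from the third on) is the two preceding terms concatenated in order: term 3 = UU·V = UUV.
Continuing: VUUVUUVVUUV · UUVVUUVVUUVUUVVUUV gives term 8.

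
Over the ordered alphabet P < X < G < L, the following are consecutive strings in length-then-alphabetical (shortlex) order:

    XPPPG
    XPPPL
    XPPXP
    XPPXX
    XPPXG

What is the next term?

XPPXL

Find the rightmost character of XPPXG below L, bump it to the next letter, and reset everything to its right to P.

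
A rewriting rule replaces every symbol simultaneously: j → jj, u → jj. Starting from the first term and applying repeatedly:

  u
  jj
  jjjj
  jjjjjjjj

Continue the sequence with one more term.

Rewriting each symbol of jjjjjjjj: j→jj, j→jj, j→jj, j→jj, j→jj, j→jj, j→jj, j→jj, which concatenates to jj jj jj jj jj jj jj jj.

jjjjjjjjjjjjjjjj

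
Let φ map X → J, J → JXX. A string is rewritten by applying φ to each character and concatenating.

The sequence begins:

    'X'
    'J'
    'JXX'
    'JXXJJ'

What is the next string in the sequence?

JXXJJJXXJXX

Apply φ to JXXJJ symbol by symbol: J→JXX, X→J, X→J, J→JXX, J→JXX; joined: JXX J J JXX JXX.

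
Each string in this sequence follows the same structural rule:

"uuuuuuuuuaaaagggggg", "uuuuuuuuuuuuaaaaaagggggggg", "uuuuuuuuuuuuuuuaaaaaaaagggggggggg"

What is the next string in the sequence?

Each string has the form u^{3n} a^{2n-2} g^{2n}, where the shown terms are n = 3, 4, 5.
Setting n = 6 gives 18, 10, 12 characters in each block.

uuuuuuuuuuuuuuuuuuaaaaaaaaaagggggggggggg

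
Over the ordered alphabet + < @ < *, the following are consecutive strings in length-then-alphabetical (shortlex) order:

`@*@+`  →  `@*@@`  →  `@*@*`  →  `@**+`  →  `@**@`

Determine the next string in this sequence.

@***

Treat @**@ as a base-3 numeral over the given alphabet and add one, carrying through any trailing *'s.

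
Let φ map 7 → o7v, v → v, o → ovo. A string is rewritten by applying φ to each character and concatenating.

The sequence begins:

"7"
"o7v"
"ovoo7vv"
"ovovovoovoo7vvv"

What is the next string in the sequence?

ovovovovovovovoovovovoovoo7vvvv

φ(ovovovoovoo7vvv) expands symbol-by-symbol to ovo v ovo v ovo v ovo ovo v ovo ovo o7v v v v; joining the 15 pieces gives the next term.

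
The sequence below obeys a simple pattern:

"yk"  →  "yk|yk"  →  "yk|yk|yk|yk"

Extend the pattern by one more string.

yk|yk|yk|yk|yk|yk|yk|yk

Each string is two copies of the previous one joined by '|'.
One more doubling of yk|yk|yk|yk gives the answer.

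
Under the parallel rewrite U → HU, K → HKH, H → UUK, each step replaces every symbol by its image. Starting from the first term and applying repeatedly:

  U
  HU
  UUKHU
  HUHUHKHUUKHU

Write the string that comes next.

UUKHUUUKHUUUKHKHUUKHUHUHKHUUKHU

Expanding HUHUHKHUUKHU: H→UUK, U→HU, H→UUK, U→HU, H→UUK, K→HKH, H→UUK, U→HU, U→HU, K→HKH, H→UUK, U→HU. Concatenated: UUK HU UUK HU UUK HKH UUK HU HU HKH UUK HU.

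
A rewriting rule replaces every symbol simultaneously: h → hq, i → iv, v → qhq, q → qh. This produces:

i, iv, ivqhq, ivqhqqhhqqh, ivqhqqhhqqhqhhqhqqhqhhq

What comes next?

ivqhqqhhqqhqhhqhqqhqhhqqhhqhqqhhqqhqhhqqhhqhqqh

Applying the rule to each of the 23 symbols of ivqhqqhhqqhqhhqhqqhqhhq gives the pieces iv qhq qh hq qh qh hq hq qh qh hq qh hq hq qh hq qh qh hq qh hq hq qh, which concatenate to the answer.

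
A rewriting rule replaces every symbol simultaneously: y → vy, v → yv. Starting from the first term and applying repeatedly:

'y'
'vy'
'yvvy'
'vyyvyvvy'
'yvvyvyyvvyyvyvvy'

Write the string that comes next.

Applying the rule to each of the 16 symbols of yvvyvyyvvyyvyvvy gives the pieces vy yv yv vy yv vy vy yv yv vy vy yv vy yv yv vy, which concatenate to the answer.

vyyvyvvyyvvyvyyvyvvyvyyvvyyvyvvy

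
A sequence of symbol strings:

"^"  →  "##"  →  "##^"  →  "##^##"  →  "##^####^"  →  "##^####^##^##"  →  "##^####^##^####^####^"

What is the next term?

This is a Fibonacci-style word recurrence s(k) = s(k−1)·s(k−2): e.g. ##·^ = ##^.
Continuing: ##^####^##^####^####^ · ##^####^##^## gives term 8.

##^####^##^####^####^##^####^##^##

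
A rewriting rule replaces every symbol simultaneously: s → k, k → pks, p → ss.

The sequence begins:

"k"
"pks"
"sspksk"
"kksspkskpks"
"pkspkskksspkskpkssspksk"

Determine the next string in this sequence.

Replace each of the 23 characters of pkspkskksspkskpkssspksk in place — ss pks k ss pks k pks pks k k ss pks k pks ss pks k k k ss pks k pks — and concatenate.

sspksksspkskpkspkskksspkskpkssspkskkksspkskpks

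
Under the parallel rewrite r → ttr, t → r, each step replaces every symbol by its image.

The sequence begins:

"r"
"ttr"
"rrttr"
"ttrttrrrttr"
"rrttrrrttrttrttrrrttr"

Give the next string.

Rewriting the 21 symbols of rrttrrrttrttrttrrrttr one by one yields ttr ttr r r ttr ttr ttr r r ttr r r ttr r r ttr ttr ttr r r ttr; concatenated:

ttrttrrrttrttrttrrrttrrrttrrrttrttrttrrrttr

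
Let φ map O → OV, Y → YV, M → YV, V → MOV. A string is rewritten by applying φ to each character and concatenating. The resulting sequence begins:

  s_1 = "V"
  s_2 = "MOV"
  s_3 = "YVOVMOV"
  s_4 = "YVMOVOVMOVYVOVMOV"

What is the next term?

YVMOVYVOVMOVOVMOVYVOVMOVYVMOVOVMOVYVOVMOV

Replace each of the 17 characters of YVMOVOVMOVYVOVMOV in place — YV MOV YV OV MOV OV MOV YV OV MOV YV MOV OV MOV YV OV MOV — and concatenate.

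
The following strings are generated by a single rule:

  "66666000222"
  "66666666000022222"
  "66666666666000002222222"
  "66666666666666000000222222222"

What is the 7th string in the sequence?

The n-th term is 3n-1 6's then n+1 0's then 2n-1 2's, where the shown terms are n = 2, 3, 4, 5.
For term 7, n = 8, so the run lengths are 23, 9, 15.

66666666666666666666666000000000222222222222222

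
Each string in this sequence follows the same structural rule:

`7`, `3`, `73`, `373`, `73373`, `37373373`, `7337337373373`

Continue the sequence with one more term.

373733737337337373373

From term 3 onward, concatenate the second-to-last term with the last: 7·3 = 73, 3·73 = 373, …
Continuing: 37373373 · 7337337373373 gives term 8.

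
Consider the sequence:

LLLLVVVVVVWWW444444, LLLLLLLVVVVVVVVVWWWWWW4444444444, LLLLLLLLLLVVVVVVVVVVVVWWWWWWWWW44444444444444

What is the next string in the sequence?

Each string has the form L^{3n+1} V^{3n+3} W^{3n} 4^{4n+2} (n = 1, 2, …).
For the next term, n = 4, so the run lengths are 13, 15, 12, 18.

LLLLLLLLLLLLLVVVVVVVVVVVVVVVWWWWWWWWWWWW444444444444444444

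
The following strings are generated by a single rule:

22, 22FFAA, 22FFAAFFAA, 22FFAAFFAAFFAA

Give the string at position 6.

22FFAAFFAAFFAAFFAAFFAA

Each term is the previous one with FFAA appended.
From 22FFAAFFAAFFAA, 2 further steps: 22FFAAFFAAFFAA → 22FFAAFFAAFFAAFFAA → (answer).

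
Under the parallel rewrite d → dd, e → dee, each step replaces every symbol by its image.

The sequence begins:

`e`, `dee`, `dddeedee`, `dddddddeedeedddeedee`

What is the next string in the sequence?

Replace each of the 20 characters of dddddddeedeedddeedee in place — dd dd dd dd dd dd dd dee dee dd dee dee dd dd dd dee dee dd dee dee — and concatenate.

dddddddddddddddeedeedddeedeedddddddeedeedddeedee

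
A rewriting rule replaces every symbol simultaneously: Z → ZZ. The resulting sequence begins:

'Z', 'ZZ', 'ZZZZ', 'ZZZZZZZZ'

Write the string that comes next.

Rewriting each symbol of ZZZZZZZZ: Z→ZZ, Z→ZZ, Z→ZZ, Z→ZZ, Z→ZZ, Z→ZZ, Z→ZZ, Z→ZZ, which concatenates to ZZ ZZ ZZ ZZ ZZ ZZ ZZ ZZ.

ZZZZZZZZZZZZZZZZ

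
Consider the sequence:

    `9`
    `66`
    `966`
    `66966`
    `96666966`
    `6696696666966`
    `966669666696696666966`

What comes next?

Each term (from the third on) is the two preceding terms concatenated in order: term 3 = 9·66 = 966.
Continuing: 6696696666966 · 966669666696696666966 gives term 8.

6696696666966966669666696696666966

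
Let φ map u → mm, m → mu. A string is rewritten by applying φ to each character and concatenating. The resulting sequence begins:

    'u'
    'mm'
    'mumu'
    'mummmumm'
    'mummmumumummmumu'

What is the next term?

Rewriting the 16 symbols of mummmumumummmumu one by one yields mu mm mu mu mu mm mu mm mu mm mu mu mu mm mu mm; concatenated:

mummmumumummmummmummmumumummmumm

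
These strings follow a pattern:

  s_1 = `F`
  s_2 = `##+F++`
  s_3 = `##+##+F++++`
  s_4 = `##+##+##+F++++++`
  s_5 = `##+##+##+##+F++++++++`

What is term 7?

##+##+##+##+##+##+F++++++++++++

s(k+1) = ##+·s(k)·++, so each term gains ##+ as a prefix and ++ as a suffix.
From ##+##+##+##+F++++++++, 2 further steps: ##+##+##+##+F++++++++ → ##+##+##+##+##+F++++++++++ → (answer).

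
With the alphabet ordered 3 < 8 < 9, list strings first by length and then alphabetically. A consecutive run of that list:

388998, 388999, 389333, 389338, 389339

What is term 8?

389389

Continuing the enumeration 3 steps past 389339: 389339 → 389383 → 389388 → (answer).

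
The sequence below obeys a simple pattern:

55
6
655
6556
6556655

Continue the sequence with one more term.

65566556556

This is a Fibonacci-style word recurrence s(k) = s(k−1)·s(k−2): e.g. 6·55 = 655.
The next term joins 6556655 and 6556.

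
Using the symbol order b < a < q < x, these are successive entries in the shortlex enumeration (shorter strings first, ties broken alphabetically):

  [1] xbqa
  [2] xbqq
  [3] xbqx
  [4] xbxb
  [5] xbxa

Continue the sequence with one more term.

xbxq

Treat xbxa as a base-4 numeral over the given alphabet and add one, carrying through any trailing x's.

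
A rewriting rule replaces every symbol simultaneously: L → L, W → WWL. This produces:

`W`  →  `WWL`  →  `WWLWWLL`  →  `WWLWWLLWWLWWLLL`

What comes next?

Rewriting the 15 symbols of WWLWWLLWWLWWLLL one by one yields WWL WWL L WWL WWL L L WWL WWL L WWL WWL L L L; concatenated:

WWLWWLLWWLWWLLLWWLWWLLWWLWWLLLL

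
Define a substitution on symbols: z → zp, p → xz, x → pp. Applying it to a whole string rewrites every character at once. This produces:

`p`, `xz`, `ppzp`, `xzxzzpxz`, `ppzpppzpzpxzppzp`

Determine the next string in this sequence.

xzxzzpxzxzxzzpxzzpxzppzpxzxzzpxz

φ(ppzpppzpzpxzppzp) expands symbol-by-symbol to xz xz zp xz xz xz zp xz zp xz pp zp xz xz zp xz; joining the 16 pieces gives the next term.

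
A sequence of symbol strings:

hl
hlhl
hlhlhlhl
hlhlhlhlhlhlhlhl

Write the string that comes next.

s(k+1) = s(k)·s(k) — each term doubles the last.
One more doubling of hlhlhlhlhlhlhlhl gives the answer.

hlhlhlhlhlhlhlhlhlhlhlhlhlhlhlhl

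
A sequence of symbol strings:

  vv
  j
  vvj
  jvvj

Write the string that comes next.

Each term (from the third on) is the two preceding terms concatenated in order: term 3 = vv·j = vvj.
The next term joins vvj and jvvj.

vvjjvvj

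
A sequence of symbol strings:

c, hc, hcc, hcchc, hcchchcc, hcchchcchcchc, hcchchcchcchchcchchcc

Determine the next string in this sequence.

This is a Fibonacci-style word recurrence s(k) = s(k−1)·s(k−2): e.g. hc·c = hcc.
So term 8 is hcchchcchcchchcchchcc·hcchchcchcchc.

hcchchcchcchchcchchcchcchchcchcchc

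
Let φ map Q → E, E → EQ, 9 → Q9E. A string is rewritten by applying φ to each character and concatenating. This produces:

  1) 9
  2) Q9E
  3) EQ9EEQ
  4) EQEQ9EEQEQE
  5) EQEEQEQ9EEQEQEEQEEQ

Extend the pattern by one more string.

Rewriting the 19 symbols of EQEEQEQ9EEQEQEEQEEQ one by one yields EQ E EQ EQ E EQ E Q9E EQ EQ E EQ E EQ EQ E EQ EQ E; concatenated:

EQEEQEQEEQEQ9EEQEQEEQEEQEQEEQEQE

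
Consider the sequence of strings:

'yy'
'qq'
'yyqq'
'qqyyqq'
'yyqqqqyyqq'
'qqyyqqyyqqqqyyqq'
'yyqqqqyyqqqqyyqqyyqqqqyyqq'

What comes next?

qqyyqqyyqqqqyyqqyyqqqqyyqqqqyyqqyyqqqqyyqq

Each term (from the third on) is the two preceding terms concatenated in order: term 3 = yy·qq = yyqq.
So term 8 is qqyyqqyyqqqqyyqq·yyqqqqyyqqqqyyqqyyqqqqyyqq.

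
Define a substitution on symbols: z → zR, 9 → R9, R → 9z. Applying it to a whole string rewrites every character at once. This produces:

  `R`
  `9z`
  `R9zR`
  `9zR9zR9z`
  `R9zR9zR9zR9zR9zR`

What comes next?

Applying the rule to each of the 16 symbols of R9zR9zR9zR9zR9zR gives the pieces 9z R9 zR 9z R9 zR 9z R9 zR 9z R9 zR 9z R9 zR 9z, which concatenate to the answer.

9zR9zR9zR9zR9zR9zR9zR9zR9zR9zR9z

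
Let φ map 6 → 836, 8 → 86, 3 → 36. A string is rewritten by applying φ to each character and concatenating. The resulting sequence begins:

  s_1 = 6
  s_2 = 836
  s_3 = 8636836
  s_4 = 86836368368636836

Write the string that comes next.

Rewriting the 17 symbols of 86836368368636836 one by one yields 86 836 86 36 836 36 836 86 36 836 86 836 36 836 86 36 836; concatenated:

86836863683636836863683686836368368636836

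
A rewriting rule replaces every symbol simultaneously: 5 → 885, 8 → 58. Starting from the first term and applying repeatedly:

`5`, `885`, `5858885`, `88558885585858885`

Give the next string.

Rewriting the 17 symbols of 88558885585858885 one by one yields 58 58 885 885 58 58 58 885 885 58 885 58 885 58 58 58 885; concatenated:

58588858855858588858855888558885585858885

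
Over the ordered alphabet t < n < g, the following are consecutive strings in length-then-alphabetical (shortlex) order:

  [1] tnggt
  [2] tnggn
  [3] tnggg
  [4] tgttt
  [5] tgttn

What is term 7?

tgtnt

Advancing 2 positions from tgttn through tgttn → tgttg reaches term 7.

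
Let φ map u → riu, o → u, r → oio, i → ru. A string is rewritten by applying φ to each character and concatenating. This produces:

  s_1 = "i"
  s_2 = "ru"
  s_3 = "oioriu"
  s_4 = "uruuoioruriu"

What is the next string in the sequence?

riuoioriuriuuruuoioriuoioruriu

Rewriting each symbol of uruuoioruriu: u→riu, r→oio, u→riu, u→riu, o→u, i→ru, o→u, r→oio, u→riu, r→oio, i→ru, u→riu, which concatenates to riu oio riu riu u ru u oio riu oio ru riu.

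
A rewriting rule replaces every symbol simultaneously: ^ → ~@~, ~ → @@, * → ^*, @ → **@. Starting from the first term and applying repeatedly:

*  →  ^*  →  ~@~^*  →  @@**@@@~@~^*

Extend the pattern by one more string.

**@**@^*^***@**@**@@@**@@@~@~^*

Expanding @@**@@@~@~^*: @→**@, @→**@, *→^*, *→^*, @→**@, @→**@, @→**@, ~→@@, @→**@, ~→@@, ^→~@~, *→^*. Concatenated: **@ **@ ^* ^* **@ **@ **@ @@ **@ @@ ~@~ ^*.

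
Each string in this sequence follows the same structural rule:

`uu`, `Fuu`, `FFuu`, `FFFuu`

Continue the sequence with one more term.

Every step adds F at the front: s(k+1) = F·s(k).
So the next term is F·FFFuu.

FFFFuu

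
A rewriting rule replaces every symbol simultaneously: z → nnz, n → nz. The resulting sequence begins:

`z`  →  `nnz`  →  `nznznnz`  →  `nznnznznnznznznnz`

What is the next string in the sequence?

Replace each of the 17 characters of nznnznznnznznznnz in place — nz nnz nz nz nnz nz nnz nz nz nnz nz nnz nz nnz nz nz nnz — and concatenate.

nznnznznznnznznnznznznnznznnznznnznznznnz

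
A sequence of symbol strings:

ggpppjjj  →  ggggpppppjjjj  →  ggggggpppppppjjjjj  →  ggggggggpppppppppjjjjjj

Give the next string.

The n-th term is 2n g's then 2n+1 p's then n+2 j's (n = 1, 2, …).
Setting n = 5 gives 10, 11, 7 characters in each block.

ggggggggggpppppppppppjjjjjjj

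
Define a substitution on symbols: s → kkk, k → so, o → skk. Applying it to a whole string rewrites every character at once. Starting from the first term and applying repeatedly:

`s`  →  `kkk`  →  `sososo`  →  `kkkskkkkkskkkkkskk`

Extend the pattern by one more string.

Replace each of the 18 characters of kkkskkkkkskkkkkskk in place — so so so kkk so so so so so kkk so so so so so kkk so so — and concatenate.

sososokkksososososokkksososososokkksoso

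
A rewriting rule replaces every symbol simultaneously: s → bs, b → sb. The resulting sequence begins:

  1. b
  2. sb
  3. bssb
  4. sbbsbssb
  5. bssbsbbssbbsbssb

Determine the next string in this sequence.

sbbsbssbbssbsbbsbssbsbbssbbsbssb

φ(bssbsbbssbbsbssb) expands symbol-by-symbol to sb bs bs sb bs sb sb bs bs sb sb bs sb bs bs sb; joining the 16 pieces gives the next term.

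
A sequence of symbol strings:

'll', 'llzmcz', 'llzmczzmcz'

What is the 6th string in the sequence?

llzmczzmczzmczzmczzmcz

The strings grow by a fixed suffix zmcz each time.
From llzmczzmcz, 3 further steps: llzmczzmcz → llzmczzmczzmcz → llzmczzmczzmczzmcz → (answer).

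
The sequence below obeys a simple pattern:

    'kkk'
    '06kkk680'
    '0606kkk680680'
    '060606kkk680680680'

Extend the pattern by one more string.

s(k+1) = 06·s(k)·680, so each term gains 06 as a prefix and 680 as a suffix.
So the next term is 06·060606kkk680680680·680.

06060606kkk680680680680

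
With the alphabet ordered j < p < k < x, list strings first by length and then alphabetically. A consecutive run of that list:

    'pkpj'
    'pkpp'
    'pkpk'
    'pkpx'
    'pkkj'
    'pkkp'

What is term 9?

pkxj

Continuing the enumeration 3 steps past pkkp: pkkp → pkkk → pkkx → (answer).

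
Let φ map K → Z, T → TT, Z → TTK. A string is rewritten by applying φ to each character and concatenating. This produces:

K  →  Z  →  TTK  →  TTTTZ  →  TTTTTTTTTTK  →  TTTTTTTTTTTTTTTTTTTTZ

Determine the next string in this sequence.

Applying the rule to each of the 21 symbols of TTTTTTTTTTTTTTTTTTTTZ gives the pieces TT TT TT TT TT TT TT TT TT TT TT TT TT TT TT TT TT TT TT TT TTK, which concatenate to the answer.

TTTTTTTTTTTTTTTTTTTTTTTTTTTTTTTTTTTTTTTTTTK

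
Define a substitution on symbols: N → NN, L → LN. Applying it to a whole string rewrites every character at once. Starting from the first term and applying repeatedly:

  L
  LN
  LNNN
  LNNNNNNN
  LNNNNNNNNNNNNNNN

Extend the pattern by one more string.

LNNNNNNNNNNNNNNNNNNNNNNNNNNNNNNN

Replace each of the 16 characters of LNNNNNNNNNNNNNNN in place — LN NN NN NN NN NN NN NN NN NN NN NN NN NN NN NN — and concatenate.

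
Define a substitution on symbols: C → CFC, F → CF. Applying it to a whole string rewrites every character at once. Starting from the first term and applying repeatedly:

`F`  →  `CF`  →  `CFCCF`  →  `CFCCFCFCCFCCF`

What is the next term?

Rewriting the 13 symbols of CFCCFCFCCFCCF one by one yields CFC CF CFC CFC CF CFC CF CFC CFC CF CFC CFC CF; concatenated:

CFCCFCFCCFCCFCFCCFCFCCFCCFCFCCFCCF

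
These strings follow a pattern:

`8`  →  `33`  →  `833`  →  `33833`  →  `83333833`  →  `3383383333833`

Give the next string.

833338333383383333833

This is a Fibonacci-style word recurrence s(k) = s(k−2)·s(k−1): e.g. 8·33 = 833.
The next term joins 83333833 and 3383383333833.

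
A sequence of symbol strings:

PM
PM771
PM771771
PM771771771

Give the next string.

The strings grow by a fixed suffix 771 each time.
So the next term is PM771771771·771.

PM771771771771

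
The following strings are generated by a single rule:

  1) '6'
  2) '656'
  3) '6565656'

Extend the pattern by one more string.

Each string is two copies of the previous one joined by '5'.
Doubling 6565656 with '5' between the halves:

656565656565656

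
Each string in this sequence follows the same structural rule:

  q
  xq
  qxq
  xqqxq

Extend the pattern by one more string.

qxqxqqxq

From term 3 onward, concatenate the second-to-last term with the last: q·xq = qxq, xq·qxq = xqqxq, …
Continuing: qxq · xqqxq gives term 5.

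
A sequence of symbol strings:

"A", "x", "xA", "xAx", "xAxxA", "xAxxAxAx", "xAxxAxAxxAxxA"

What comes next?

xAxxAxAxxAxxAxAxxAxAx

This is a Fibonacci-style word recurrence s(k) = s(k−1)·s(k−2): e.g. x·A = xA.
Continuing: xAxxAxAxxAxxA · xAxxAxAx gives term 8.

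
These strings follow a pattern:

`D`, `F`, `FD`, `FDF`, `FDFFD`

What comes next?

FDFFDFDF

Each term (from the third on) is the previous term followed by the one before it: term 3 = F·D = FD.
Continuing: FDFFD · FDF gives term 6.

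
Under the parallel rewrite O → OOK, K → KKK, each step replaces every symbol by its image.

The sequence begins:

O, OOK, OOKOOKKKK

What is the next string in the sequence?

Apply φ to OOKOOKKKK symbol by symbol: O→OOK, O→OOK, K→KKK, O→OOK, O→OOK, K→KKK, K→KKK, K→KKK, K→KKK; joined: OOK OOK KKK OOK OOK KKK KKK KKK KKK.

OOKOOKKKKOOKOOKKKKKKKKKKKKK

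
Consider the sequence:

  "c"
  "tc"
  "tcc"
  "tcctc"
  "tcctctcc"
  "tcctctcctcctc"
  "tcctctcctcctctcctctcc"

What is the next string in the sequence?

From term 3 onward, concatenate the last term with the second-to-last: tc·c = tcc, tcc·tc = tcctc, …
The next term joins tcctctcctcctctcctctcc and tcctctcctcctc.

tcctctcctcctctcctctcctcctctcctcctc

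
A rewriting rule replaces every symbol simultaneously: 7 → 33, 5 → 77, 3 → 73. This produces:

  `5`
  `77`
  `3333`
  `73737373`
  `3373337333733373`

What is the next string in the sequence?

Replace each of the 16 characters of 3373337333733373 in place — 73 73 33 73 73 73 33 73 73 73 33 73 73 73 33 73 — and concatenate.

73733373737333737373337373733373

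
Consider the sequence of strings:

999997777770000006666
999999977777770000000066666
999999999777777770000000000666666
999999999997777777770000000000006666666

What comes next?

999999999999977777777770000000000000066666666

Each string has the form 9^{2n-1} 7^{n+3} 0^{2n} 6^{n+1}, where the shown terms are n = 3, 4, 5, 6.
Setting n = 7 gives 13, 10, 14, 8 characters in each block.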